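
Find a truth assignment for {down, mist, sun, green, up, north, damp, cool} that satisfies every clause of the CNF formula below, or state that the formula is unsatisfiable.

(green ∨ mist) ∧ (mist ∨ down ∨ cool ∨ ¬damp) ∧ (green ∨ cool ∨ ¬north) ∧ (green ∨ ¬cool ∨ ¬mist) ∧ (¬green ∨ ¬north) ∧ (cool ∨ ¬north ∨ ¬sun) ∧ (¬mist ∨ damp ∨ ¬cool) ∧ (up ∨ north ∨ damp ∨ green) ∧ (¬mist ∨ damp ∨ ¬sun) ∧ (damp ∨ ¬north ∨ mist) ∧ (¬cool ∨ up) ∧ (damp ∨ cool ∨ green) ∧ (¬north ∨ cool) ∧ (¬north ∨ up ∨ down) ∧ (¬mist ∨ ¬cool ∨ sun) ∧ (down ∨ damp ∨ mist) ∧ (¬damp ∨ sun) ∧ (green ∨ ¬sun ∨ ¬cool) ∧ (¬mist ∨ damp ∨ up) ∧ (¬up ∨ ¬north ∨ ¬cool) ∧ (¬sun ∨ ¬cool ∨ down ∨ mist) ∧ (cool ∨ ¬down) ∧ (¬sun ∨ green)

Case green = True:
Unit clause (¬north) forces north = False.
Case cool = False:
Unit clause (¬down) forces down = False.
Case mist = True:
Case damp = True:
Unit clause (sun) forces sun = True.
Every clause is now satisfied; up is unconstrained.

down ↦ False; mist ↦ True; sun ↦ True; green ↦ True; up ↦ True; north ↦ False; damp ↦ True; cool ↦ False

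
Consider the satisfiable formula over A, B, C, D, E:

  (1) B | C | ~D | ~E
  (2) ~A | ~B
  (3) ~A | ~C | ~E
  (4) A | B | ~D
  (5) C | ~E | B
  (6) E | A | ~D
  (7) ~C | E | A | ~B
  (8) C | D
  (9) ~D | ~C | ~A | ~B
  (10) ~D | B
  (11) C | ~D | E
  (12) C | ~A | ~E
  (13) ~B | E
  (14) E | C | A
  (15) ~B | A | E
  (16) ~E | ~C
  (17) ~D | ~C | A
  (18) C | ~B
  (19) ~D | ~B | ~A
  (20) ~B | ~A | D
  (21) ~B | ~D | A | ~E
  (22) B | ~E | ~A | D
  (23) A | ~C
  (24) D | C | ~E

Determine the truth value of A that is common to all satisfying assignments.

True

Suppose A = 0.
The clause (~C) is unit, so C = 0.
The clause (D) is unit, so D = 1.
The clause (B) is unit, so B = 1.
That conflicts with the unit clause (~B).
So every satisfying assignment has A = True.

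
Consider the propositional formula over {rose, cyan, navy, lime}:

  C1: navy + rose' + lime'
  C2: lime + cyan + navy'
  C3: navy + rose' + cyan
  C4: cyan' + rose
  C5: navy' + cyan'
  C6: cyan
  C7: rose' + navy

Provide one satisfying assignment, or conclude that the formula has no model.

UNSATISFIABLE

The clause (cyan) is unit, so cyan = 1.
The clause (rose) is unit, so rose = 1.
The clause (navy') is unit, so navy = 0.
Now (navy) is unsatisfied and unit — conflict.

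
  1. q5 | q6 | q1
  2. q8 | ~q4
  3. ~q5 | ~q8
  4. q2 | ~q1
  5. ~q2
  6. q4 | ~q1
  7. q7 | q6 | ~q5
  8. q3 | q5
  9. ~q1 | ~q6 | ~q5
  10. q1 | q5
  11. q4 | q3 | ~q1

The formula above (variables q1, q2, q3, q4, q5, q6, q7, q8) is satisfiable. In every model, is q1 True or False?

Suppose q1 = 1.
From the singleton clause (q2), q2 = 1.
But (~q2) is also a unit clause — contradiction.
So every satisfying assignment has q1 = False.

False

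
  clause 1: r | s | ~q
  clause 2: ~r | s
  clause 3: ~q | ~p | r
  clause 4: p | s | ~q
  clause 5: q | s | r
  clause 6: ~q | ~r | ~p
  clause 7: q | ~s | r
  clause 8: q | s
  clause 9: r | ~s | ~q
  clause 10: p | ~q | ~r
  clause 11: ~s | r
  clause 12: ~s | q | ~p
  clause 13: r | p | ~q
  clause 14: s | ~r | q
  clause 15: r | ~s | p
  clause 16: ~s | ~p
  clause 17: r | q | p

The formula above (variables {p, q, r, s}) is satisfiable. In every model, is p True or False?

False

Suppose p = 1.
Unit clause (~s) forces s = 0.
Unit clause (~r) forces r = 0.
Unit clause (~q) forces q = 0.
But (q) is also a unit clause — contradiction.
So every satisfying assignment has p = False.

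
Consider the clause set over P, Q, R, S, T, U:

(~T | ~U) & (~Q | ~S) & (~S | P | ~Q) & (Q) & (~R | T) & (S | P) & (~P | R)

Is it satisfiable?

The clause (Q) is unit, so Q = 1.
The clause (~S) is unit, so S = 0.
The clause (P) is unit, so P = 1.
The clause (R) is unit, so R = 1.
The clause (T) is unit, so T = 1.
The clause (~U) is unit, so U = 0.
All clauses are satisfied.
A satisfying assignment: P ↦ 1; Q ↦ 1; R ↦ 1; S ↦ 0; T ↦ 1; U ↦ 0.

Yes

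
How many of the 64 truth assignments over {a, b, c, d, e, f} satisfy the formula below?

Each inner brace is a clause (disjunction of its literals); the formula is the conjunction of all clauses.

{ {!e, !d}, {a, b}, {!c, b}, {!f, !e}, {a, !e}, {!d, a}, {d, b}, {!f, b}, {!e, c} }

14

There are 2^6 = 64 truth assignments over (a, b, c, d, e, f).
Split on d. With d = true, the clauses containing d are satisfied and !d drops from the rest; 5 of the 2^5 = 32 assignments to the other variables satisfy what remains.
With d = false, by the same count on the reduced clause set, 9 assignments work.
(One model: a=F, b=T, c=F, d=F, e=F, f=F.)
Total: 5 + 9 = 14.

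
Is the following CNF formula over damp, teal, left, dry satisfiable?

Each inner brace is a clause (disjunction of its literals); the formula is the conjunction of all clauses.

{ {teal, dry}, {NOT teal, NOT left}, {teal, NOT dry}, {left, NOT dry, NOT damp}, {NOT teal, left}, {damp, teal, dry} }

Unsatisfiable

Case teal = true:
From the singleton clause (NOT left), left = false.
Now (left) is unsatisfied and unit — conflict.
So teal must be the other value — set teal = false.
From the singleton clause (dry), dry = true.
Now (NOT dry) is unsatisfied and unit — conflict.
Neither teal = true nor teal = false works.
No assignment satisfies every clause.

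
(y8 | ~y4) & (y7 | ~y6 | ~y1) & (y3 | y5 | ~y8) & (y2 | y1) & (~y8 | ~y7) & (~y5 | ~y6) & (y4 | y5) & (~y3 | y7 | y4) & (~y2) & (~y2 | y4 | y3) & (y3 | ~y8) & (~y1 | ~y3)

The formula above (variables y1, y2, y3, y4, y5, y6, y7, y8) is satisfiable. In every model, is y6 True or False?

False

Suppose y6 = 1.
Unit clause (~y5) forces y5 = 0.
Unit clause (y4) forces y4 = 1.
Unit clause (y8) forces y8 = 1.
Unit clause (y3) forces y3 = 1.
Unit clause (~y7) forces y7 = 0.
Unit clause (~y1) forces y1 = 0.
Unit clause (y2) forces y2 = 1.
Now (~y2) is unsatisfied and unit — conflict.
So every satisfying assignment has y6 = False.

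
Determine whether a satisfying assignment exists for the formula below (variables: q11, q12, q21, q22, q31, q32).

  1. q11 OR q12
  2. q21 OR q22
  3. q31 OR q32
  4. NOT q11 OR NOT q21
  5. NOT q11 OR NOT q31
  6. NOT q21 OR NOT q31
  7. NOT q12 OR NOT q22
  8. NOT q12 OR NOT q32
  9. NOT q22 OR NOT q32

Try q11 = true.
(NOT q21) alone gives q21 = false.
(q22) alone gives q22 = true.
(NOT q31) alone gives q31 = false.
(q32) alone gives q32 = true.
That conflicts with the unit clause (NOT q32).
Undo q11 and try q11 = false.
(q12) alone gives q12 = true.
(NOT q22) alone gives q22 = false.
(q21) alone gives q21 = true.
(NOT q31) alone gives q31 = false.
(q32) alone gives q32 = true.
That conflicts with the unit clause (NOT q32).
Both values of q11 lead to a conflict.
No assignment satisfies every clause.

Unsatisfiable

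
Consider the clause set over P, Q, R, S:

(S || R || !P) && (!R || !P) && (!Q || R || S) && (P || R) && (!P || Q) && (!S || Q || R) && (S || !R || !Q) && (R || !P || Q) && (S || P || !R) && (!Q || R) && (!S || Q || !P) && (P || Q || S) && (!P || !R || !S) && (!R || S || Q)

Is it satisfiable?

Yes, satisfiable

Try R = true.
Unit clause (!P) forces P = false.
Unit clause (S) forces S = true.
Every clause is now satisfied; Q is unconstrained.
A satisfying assignment: P=false, Q=true, R=true, S=true.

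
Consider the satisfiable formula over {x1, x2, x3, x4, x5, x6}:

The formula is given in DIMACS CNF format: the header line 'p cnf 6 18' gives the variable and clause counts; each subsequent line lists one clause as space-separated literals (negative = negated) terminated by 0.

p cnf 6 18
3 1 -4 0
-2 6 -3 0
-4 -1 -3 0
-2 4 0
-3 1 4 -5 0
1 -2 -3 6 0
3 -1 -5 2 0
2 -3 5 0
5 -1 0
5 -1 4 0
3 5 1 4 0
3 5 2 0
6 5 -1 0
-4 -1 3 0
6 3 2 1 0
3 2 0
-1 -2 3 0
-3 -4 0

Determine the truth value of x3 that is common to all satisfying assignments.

Suppose x3 = False.
From the singleton clause (x2), x2 = True.
From the singleton clause (x4), x4 = True.
From the singleton clause (x1), x1 = True.
But (¬x1) is also a unit clause — contradiction.
So every satisfying assignment has x3 = True.

True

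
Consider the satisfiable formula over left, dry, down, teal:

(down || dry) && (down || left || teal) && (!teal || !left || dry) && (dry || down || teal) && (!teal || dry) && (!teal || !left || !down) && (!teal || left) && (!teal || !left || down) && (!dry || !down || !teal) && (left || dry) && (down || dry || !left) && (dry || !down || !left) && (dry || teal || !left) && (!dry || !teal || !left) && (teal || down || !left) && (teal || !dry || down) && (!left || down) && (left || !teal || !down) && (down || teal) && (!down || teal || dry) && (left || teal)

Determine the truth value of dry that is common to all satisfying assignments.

True

Suppose dry = false.
(down) alone gives down = true.
(!teal) alone gives teal = false.
That conflicts with the unit clause (teal).
So every satisfying assignment has dry = True.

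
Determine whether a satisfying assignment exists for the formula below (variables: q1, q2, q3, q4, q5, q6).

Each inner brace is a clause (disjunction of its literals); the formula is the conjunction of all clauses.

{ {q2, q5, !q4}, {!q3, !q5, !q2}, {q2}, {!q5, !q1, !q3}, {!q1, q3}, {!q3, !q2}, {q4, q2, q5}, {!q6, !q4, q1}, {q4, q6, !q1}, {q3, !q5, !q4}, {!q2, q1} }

No

From the singleton clause (q2), q2 = true.
From the singleton clause (!q3), q3 = false.
From the singleton clause (!q1), q1 = false.
Now (q1) is unsatisfied and unit — conflict.
No assignment satisfies every clause.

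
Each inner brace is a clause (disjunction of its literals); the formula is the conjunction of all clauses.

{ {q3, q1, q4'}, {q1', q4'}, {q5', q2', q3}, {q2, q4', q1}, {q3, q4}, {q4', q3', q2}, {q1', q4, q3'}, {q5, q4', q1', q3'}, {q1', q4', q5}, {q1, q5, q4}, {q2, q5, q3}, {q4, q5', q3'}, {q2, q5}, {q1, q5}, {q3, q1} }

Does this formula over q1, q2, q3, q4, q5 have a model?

Case q1 = 0:
Unit clause (q5) forces q5 = 1.
Unit clause (q3) forces q3 = 1.
Unit clause (q4) forces q4 = 1.
Unit clause (q2) forces q2 = 1.
All clauses are satisfied.
A satisfying assignment: q1 ↦ 0,  q2 ↦ 1,  q3 ↦ 1,  q4 ↦ 1,  q5 ↦ 1.

Yes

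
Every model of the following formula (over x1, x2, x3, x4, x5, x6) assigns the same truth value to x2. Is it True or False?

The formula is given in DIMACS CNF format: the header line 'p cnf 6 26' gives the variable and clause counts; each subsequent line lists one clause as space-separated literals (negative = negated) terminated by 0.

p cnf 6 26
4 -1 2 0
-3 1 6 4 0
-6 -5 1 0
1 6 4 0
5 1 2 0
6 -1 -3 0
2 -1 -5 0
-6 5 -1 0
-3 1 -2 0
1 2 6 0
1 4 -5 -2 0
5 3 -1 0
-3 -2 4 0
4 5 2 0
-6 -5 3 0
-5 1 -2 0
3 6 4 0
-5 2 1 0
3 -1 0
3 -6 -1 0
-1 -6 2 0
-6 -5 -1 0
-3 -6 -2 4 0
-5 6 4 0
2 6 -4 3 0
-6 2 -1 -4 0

Suppose x2 = False.
Try x4 = True.
Try x5 = True.
Unit clause (¬x1) forces x1 = False.
That conflicts with the unit clause (x1).
Backtrack on x5: now try x5 = False.
Unit clause (x1) forces x1 = True.
Unit clause (¬x6) forces x6 = False.
Unit clause (¬x3) forces x3 = False.
That conflicts with the unit clause (x3).
Either choice for x5 ends in contradiction.
Backtrack on x4: now try x4 = False.
Unit clause (¬x1) forces x1 = False.
Unit clause (x6) forces x6 = True.
Unit clause (¬x5) forces x5 = False.
That conflicts with the unit clause (x5).
Either choice for x4 ends in contradiction.
So every satisfying assignment has x2 = True.

True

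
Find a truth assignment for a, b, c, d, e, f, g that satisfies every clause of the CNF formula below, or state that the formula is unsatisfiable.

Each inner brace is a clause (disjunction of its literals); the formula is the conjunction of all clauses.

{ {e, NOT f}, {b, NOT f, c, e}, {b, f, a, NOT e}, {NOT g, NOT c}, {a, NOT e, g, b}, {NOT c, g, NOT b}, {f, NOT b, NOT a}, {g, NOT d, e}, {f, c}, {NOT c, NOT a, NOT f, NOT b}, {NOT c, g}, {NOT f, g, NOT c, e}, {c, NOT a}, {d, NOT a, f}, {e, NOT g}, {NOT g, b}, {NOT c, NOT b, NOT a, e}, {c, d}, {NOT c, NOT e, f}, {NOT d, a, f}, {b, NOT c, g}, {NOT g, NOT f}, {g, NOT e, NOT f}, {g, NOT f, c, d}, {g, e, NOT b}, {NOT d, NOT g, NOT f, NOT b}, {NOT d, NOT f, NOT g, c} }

Branch on e: set e = true.
Branch on g: set g = false.
The clause (NOT c) is unit, so c = false.
The clause (f) is unit, so f = true.
Now (NOT f) is unsatisfied and unit — conflict.
So g must be the other value — set g = true.
The clause (NOT c) is unit, so c = false.
The clause (f) is unit, so f = true.
Now (NOT f) is unsatisfied and unit — conflict.
Neither g = true nor g = false works.
So e must be the other value — set e = false.
The clause (NOT f) is unit, so f = false.
The clause (c) is unit, so c = true.
The clause (NOT g) is unit, so g = false.
Now (g) is unsatisfied and unit — conflict.
Neither e = true nor e = false works.

UNSATISFIABLE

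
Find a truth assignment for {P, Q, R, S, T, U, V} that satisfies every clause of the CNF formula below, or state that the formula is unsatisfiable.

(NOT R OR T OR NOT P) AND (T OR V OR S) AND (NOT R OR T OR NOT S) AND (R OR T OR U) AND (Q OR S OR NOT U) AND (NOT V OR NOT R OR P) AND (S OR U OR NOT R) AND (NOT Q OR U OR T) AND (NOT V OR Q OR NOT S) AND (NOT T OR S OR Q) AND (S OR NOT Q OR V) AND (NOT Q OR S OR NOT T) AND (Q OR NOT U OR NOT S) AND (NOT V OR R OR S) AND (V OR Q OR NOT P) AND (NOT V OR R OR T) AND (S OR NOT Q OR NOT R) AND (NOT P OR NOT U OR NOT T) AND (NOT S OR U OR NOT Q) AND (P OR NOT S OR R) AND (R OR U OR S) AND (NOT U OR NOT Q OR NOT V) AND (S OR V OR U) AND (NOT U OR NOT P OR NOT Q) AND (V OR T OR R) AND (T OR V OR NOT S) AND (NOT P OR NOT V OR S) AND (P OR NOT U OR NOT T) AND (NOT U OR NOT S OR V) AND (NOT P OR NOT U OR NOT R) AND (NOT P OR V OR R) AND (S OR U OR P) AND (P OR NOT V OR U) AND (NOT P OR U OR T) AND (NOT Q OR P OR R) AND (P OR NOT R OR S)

P ↦ false,  Q ↦ false,  R ↦ true,  S ↦ true,  T ↦ true,  U ↦ false,  V ↦ false

Suppose R = true.
Suppose T = true.
Suppose V = false.
Suppose S = true.
The clause (NOT U) is unit, so U = false.
The clause (NOT Q) is unit, so Q = false.
The clause (NOT P) is unit, so P = false.
All clauses are satisfied.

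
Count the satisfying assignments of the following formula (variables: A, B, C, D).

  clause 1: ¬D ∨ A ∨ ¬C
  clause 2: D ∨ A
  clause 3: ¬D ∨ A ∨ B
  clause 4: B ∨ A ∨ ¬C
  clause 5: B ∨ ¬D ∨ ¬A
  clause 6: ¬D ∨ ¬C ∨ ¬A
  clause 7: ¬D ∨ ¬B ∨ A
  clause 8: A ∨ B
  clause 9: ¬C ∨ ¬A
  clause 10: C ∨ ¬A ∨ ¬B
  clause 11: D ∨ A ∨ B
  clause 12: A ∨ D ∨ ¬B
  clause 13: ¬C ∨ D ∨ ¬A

There are 2^4 = 16 truth assignments over (A, B, C, D).
Split on B. With B = True, the clauses containing B are satisfied and ¬B drops from the rest; 0 of the 2^3 = 8 assignments to the other variables satisfy what remains.
With B = False, by the same count on the reduced clause set, 1 assignment works.
(One model: A=T, B=F, C=F, D=F.)
Total: 0 + 1 = 1.

1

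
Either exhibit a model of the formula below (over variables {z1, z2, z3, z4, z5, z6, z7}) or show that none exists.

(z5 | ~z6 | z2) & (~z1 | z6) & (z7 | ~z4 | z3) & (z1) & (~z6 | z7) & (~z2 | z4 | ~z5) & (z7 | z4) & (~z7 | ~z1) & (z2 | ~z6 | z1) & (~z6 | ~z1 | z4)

The clause (z1) is unit, so z1 = 1.
The clause (z6) is unit, so z6 = 1.
The clause (z7) is unit, so z7 = 1.
But (~z7) is also a unit clause — contradiction.

UNSATISFIABLE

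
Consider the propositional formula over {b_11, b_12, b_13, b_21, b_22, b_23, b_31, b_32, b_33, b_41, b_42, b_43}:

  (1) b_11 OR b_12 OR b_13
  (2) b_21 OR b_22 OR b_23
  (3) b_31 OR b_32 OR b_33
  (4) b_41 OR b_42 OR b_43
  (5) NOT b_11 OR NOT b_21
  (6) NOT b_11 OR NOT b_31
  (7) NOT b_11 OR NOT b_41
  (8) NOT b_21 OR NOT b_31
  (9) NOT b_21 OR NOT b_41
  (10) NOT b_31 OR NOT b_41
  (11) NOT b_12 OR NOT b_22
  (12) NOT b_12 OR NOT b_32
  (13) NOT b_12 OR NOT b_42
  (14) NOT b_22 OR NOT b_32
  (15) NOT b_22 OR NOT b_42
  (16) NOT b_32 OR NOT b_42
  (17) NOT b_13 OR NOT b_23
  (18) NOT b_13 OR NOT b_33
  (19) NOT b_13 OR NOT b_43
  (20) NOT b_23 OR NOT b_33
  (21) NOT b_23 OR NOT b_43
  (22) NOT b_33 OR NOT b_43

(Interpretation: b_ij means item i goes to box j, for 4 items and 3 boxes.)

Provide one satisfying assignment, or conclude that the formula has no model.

Branch on b_11: set b_11 = false.
Branch on b_12: set b_12 = true.
(NOT b_22) alone gives b_22 = false.
(NOT b_32) alone gives b_32 = false.
(NOT b_42) alone gives b_42 = false.
Branch on b_21: set b_21 = true.
(NOT b_31) alone gives b_31 = false.
(b_33) alone gives b_33 = true.
(NOT b_41) alone gives b_41 = false.
(b_43) alone gives b_43 = true.
But (NOT b_43) is also a unit clause — contradiction.
Undo b_21 and try b_21 = false.
(b_23) alone gives b_23 = true.
(NOT b_13) alone gives b_13 = false.
(NOT b_33) alone gives b_33 = false.
(b_31) alone gives b_31 = true.
(NOT b_41) alone gives b_41 = false.
(b_43) alone gives b_43 = true.
But (NOT b_43) is also a unit clause — contradiction.
Neither b_21 = true nor b_21 = false works.
Undo b_12 and try b_12 = false.
(b_13) alone gives b_13 = true.
(NOT b_23) alone gives b_23 = false.
(NOT b_33) alone gives b_33 = false.
(NOT b_43) alone gives b_43 = false.
Branch on b_21: set b_21 = true.
(NOT b_31) alone gives b_31 = false.
(b_32) alone gives b_32 = true.
(NOT b_41) alone gives b_41 = false.
(b_42) alone gives b_42 = true.
But (NOT b_42) is also a unit clause — contradiction.
Undo b_21 and try b_21 = false.
(b_22) alone gives b_22 = true.
(NOT b_32) alone gives b_32 = false.
(b_31) alone gives b_31 = true.
(NOT b_41) alone gives b_41 = false.
(b_42) alone gives b_42 = true.
But (NOT b_42) is also a unit clause — contradiction.
Neither b_21 = true nor b_21 = false works.
Neither b_12 = true nor b_12 = false works.
Undo b_11 and try b_11 = true.
(NOT b_21) alone gives b_21 = false.
(NOT b_31) alone gives b_31 = false.
(NOT b_41) alone gives b_41 = false.
Branch on b_22: set b_22 = true.
(NOT b_12) alone gives b_12 = false.
(NOT b_32) alone gives b_32 = false.
(b_33) alone gives b_33 = true.
(NOT b_42) alone gives b_42 = false.
(b_43) alone gives b_43 = true.
But (NOT b_43) is also a unit clause — contradiction.
Undo b_22 and try b_22 = false.
(b_23) alone gives b_23 = true.
(NOT b_13) alone gives b_13 = false.
(NOT b_33) alone gives b_33 = false.
(b_32) alone gives b_32 = true.
(NOT b_12) alone gives b_12 = false.
(NOT b_42) alone gives b_42 = false.
(b_43) alone gives b_43 = true.
But (NOT b_43) is also a unit clause — contradiction.
Neither b_22 = true nor b_22 = false works.
Neither b_11 = true nor b_11 = false works.

UNSATISFIABLE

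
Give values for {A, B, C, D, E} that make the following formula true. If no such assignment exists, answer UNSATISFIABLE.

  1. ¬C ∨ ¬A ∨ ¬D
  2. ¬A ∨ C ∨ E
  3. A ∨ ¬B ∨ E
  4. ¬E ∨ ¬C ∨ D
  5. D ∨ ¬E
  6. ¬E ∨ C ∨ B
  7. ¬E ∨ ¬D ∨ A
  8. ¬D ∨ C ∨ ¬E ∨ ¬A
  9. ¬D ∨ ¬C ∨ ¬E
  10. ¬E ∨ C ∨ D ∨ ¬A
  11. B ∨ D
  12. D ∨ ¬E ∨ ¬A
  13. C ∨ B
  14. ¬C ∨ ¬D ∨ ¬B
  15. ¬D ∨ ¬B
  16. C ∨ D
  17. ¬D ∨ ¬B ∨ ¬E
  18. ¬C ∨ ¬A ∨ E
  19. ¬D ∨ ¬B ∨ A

Case D = True:
Unit clause (¬B) forces B = False.
Unit clause (C) forces C = True.
Unit clause (¬A) forces A = False.
Unit clause (¬E) forces E = False.
Every clause now holds.

A: False; B: False; C: True; D: True; E: False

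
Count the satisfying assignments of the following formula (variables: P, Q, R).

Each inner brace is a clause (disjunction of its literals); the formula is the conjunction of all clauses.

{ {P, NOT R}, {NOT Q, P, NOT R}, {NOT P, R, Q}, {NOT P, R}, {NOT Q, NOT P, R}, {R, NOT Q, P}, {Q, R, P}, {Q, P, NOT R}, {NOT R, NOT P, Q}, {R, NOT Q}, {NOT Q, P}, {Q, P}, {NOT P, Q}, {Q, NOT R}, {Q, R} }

There are 2^3 = 8 truth assignments over (P, Q, R).
Check each against the 15 clauses (columns in the order P, Q, R):
  F F F  ✗ fails (Q OR R OR P)
  F F T  ✗ fails (P OR NOT R)
  F T F  ✗ fails (R OR NOT Q OR P)
  F T T  ✗ fails (P OR NOT R)
  T F F  ✗ fails (NOT P OR R OR Q)
  T F T  ✗ fails (NOT R OR NOT P OR Q)
  T T F  ✗ fails (NOT P OR R)
  T T T  ✓ satisfies all
1 of the 8 rows is a model.

1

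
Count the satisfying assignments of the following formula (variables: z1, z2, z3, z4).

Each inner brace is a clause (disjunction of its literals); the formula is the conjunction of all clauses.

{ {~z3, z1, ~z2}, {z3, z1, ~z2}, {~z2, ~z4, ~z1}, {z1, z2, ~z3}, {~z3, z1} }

There are 2^4 = 16 truth assignments over (z1, z2, z3, z4).
Check each against the 5 clauses (columns in the order z1, z2, z3, z4):
  F F F F  ✓ satisfies all
  F F F T  ✓ satisfies all
  F F T F  ✗ fails (z1 | z2 | ~z3)
  F F T T  ✗ fails (z1 | z2 | ~z3)
  F T F F  ✗ fails (z3 | z1 | ~z2)
  F T F T  ✗ fails (z3 | z1 | ~z2)
  F T T F  ✗ fails (~z3 | z1 | ~z2)
  F T T T  ✗ fails (~z3 | z1 | ~z2)
  T F F F  ✓ satisfies all
  T F F T  ✓ satisfies all
  T F T F  ✓ satisfies all
  T F T T  ✓ satisfies all
  T T F F  ✓ satisfies all
  T T F T  ✗ fails (~z2 | ~z4 | ~z1)
  T T T F  ✓ satisfies all
  T T T T  ✗ fails (~z2 | ~z4 | ~z1)
8 of the 16 rows are models.

8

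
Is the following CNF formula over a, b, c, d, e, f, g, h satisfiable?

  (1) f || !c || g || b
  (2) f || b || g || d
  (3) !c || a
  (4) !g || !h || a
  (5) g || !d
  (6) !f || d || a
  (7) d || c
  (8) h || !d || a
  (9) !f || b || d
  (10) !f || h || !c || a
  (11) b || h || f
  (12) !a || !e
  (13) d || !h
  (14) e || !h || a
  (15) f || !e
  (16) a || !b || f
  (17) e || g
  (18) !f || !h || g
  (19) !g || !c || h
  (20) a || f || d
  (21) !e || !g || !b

Yes, satisfiable

Suppose c = false.
(d) alone gives d = true.
(g) alone gives g = true.
Suppose h = false.
(a) alone gives a = true.
(!e) alone gives e = false.
Suppose b = true.
All clauses hold; f can take either value.
A satisfying assignment: a=true,  b=true,  c=false,  d=true,  e=false,  f=false,  g=true,  h=false.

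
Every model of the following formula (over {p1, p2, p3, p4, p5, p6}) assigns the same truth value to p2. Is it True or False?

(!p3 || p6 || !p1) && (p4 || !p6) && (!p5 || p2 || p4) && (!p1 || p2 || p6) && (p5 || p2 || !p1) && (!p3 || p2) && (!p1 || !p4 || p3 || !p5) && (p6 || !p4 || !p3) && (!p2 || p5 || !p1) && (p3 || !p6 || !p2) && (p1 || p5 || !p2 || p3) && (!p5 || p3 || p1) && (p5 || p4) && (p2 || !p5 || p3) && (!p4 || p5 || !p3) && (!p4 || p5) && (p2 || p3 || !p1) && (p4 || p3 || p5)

True

Suppose p2 = false.
From the singleton clause (!p3), p3 = false.
From the singleton clause (!p5), p5 = false.
From the singleton clause (!p1), p1 = false.
From the singleton clause (p4), p4 = true.
That conflicts with the unit clause (!p4).
So every satisfying assignment has p2 = True.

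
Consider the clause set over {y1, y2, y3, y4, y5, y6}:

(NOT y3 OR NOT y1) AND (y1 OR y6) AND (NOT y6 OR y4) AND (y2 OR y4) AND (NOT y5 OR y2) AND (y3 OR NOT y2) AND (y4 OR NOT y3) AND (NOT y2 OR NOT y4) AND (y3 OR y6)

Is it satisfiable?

Yes

Case y3 = false:
Unit clause (NOT y2) forces y2 = false.
Unit clause (y4) forces y4 = true.
Unit clause (NOT y5) forces y5 = false.
Unit clause (y6) forces y6 = true.
No clause remains; y1 is free.
A satisfying assignment: y1: false,  y2: false,  y3: false,  y4: true,  y5: false,  y6: true.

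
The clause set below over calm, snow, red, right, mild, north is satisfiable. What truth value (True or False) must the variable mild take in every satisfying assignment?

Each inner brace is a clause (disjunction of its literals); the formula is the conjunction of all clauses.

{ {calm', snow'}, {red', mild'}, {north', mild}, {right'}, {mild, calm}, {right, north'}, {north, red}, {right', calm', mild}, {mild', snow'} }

False

Suppose mild = 1.
From the singleton clause (red'), red = 0.
From the singleton clause (right'), right = 0.
From the singleton clause (north'), north = 0.
But (north) is also a unit clause — contradiction.
So every satisfying assignment has mild = False.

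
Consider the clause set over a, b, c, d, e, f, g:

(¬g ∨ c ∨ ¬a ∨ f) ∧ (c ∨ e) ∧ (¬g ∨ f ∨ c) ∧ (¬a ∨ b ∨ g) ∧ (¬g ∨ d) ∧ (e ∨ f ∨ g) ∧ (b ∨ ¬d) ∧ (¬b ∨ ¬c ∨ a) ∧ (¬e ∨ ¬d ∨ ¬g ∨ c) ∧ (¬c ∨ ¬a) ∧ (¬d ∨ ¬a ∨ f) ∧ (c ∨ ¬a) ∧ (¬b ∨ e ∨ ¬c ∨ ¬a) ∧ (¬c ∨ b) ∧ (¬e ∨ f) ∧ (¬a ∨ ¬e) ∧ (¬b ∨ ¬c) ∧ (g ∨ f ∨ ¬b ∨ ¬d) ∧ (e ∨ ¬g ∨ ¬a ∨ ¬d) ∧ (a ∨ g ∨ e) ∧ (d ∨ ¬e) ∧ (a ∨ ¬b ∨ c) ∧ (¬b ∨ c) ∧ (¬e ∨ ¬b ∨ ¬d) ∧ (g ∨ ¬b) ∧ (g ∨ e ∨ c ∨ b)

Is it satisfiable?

Suppose c = True.
(¬a) alone gives a = False.
(¬b) alone gives b = False.
That conflicts with the unit clause (b).
Undo c and try c = False.
(e) alone gives e = True.
(¬a) alone gives a = False.
(f) alone gives f = True.
(d) alone gives d = True.
(b) alone gives b = True.
That conflicts with the unit clause (¬b).
Neither c = True nor c = False works.
No assignment satisfies every clause.

No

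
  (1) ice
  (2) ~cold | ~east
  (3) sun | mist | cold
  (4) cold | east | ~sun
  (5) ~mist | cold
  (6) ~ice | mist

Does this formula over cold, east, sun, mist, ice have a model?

The clause (ice) is unit, so ice = 1.
The clause (mist) is unit, so mist = 1.
The clause (cold) is unit, so cold = 1.
The clause (~east) is unit, so east = 0.
All clauses hold; sun can take either value.
A satisfying assignment: cold: 1, east: 0, sun: 0, mist: 1, ice: 1.

Satisfiable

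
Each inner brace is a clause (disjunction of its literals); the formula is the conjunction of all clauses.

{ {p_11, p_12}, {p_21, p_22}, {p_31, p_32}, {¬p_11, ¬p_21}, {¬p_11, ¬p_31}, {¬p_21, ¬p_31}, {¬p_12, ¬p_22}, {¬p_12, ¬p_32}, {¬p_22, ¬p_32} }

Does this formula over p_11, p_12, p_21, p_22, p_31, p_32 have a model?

Branch on p_11: set p_11 = True.
The clause (¬p_21) is unit, so p_21 = False.
The clause (p_22) is unit, so p_22 = True.
The clause (¬p_31) is unit, so p_31 = False.
The clause (p_32) is unit, so p_32 = True.
Now (¬p_32) is unsatisfied and unit — conflict.
So p_11 must be the other value — set p_11 = False.
The clause (p_12) is unit, so p_12 = True.
The clause (¬p_22) is unit, so p_22 = False.
The clause (p_21) is unit, so p_21 = True.
The clause (¬p_31) is unit, so p_31 = False.
The clause (p_32) is unit, so p_32 = True.
Now (¬p_32) is unsatisfied and unit — conflict.
Either choice for p_11 ends in contradiction.
No assignment satisfies every clause.

No, unsatisfiable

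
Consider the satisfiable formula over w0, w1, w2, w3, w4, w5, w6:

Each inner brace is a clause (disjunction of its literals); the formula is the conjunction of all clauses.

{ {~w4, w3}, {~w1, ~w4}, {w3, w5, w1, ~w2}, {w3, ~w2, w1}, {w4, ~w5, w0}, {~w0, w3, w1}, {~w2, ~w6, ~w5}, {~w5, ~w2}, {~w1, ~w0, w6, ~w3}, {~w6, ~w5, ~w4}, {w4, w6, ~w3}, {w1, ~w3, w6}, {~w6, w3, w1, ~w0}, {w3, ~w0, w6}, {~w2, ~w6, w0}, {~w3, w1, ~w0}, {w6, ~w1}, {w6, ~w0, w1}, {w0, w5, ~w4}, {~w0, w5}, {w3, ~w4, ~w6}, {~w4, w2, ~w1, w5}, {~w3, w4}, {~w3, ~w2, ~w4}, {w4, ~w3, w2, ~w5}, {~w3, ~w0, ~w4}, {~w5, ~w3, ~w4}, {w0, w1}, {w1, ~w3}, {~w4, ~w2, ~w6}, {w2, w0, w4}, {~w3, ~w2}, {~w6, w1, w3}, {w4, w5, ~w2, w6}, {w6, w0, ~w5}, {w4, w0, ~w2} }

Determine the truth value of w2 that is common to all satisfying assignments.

False

Suppose w2 = 1.
(~w5) alone gives w5 = 0.
(~w0) alone gives w0 = 0.
(~w6) alone gives w6 = 0.
(~w1) alone gives w1 = 0.
Now (w1) is unsatisfied and unit — conflict.
So every satisfying assignment has w2 = False.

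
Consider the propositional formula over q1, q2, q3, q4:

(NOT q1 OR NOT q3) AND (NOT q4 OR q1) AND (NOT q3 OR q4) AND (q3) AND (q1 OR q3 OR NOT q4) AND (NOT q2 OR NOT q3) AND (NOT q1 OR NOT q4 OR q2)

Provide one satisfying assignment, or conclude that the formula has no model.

(q3) alone gives q3 = true.
(NOT q1) alone gives q1 = false.
(NOT q4) alone gives q4 = false.
Now (q4) is unsatisfied and unit — conflict.

UNSATISFIABLE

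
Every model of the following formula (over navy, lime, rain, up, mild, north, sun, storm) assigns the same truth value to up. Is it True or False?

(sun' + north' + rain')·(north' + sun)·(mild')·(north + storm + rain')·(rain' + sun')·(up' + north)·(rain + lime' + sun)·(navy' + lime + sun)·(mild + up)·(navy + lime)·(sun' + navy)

Suppose up = 0.
(mild') alone gives mild = 0.
That conflicts with the unit clause (mild).
So every satisfying assignment has up = True.

True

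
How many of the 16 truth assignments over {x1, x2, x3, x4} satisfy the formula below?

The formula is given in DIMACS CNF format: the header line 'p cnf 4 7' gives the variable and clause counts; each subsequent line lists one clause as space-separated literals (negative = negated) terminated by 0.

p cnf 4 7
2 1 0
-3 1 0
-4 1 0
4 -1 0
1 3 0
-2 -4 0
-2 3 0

2

There are 2^4 = 16 truth assignments over (x1, x2, x3, x4).
Check each against the 7 clauses (columns in the order x1, x2, x3, x4):
  F F F F  ✗ fails (x2 ∨ x1)
  F F F T  ✗ fails (x2 ∨ x1)
  F F T F  ✗ fails (x2 ∨ x1)
  F F T T  ✗ fails (x2 ∨ x1)
  F T F F  ✗ fails (x1 ∨ x3)
  F T F T  ✗ fails (¬x4 ∨ x1)
  F T T F  ✗ fails (¬x3 ∨ x1)
  F T T T  ✗ fails (¬x3 ∨ x1)
  T F F F  ✗ fails (x4 ∨ ¬x1)
  T F F T  ✓ satisfies all
  T F T F  ✗ fails (x4 ∨ ¬x1)
  T F T T  ✓ satisfies all
  T T F F  ✗ fails (x4 ∨ ¬x1)
  T T F T  ✗ fails (¬x2 ∨ ¬x4)
  T T T F  ✗ fails (x4 ∨ ¬x1)
  T T T T  ✗ fails (¬x2 ∨ ¬x4)
2 of the 16 rows are models.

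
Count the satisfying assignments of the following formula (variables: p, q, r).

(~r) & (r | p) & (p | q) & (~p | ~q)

1

There are 2^3 = 8 truth assignments over (p, q, r).
Split on r. With r = 1, the clauses containing r are satisfied and ~r drops from the rest; 0 of the 2^2 = 4 assignments to the other variables satisfy what remains.
With r = 0, by the same count on the reduced clause set, 1 assignment works.
(One model: p=T, q=F, r=F.)
Total: 0 + 1 = 1.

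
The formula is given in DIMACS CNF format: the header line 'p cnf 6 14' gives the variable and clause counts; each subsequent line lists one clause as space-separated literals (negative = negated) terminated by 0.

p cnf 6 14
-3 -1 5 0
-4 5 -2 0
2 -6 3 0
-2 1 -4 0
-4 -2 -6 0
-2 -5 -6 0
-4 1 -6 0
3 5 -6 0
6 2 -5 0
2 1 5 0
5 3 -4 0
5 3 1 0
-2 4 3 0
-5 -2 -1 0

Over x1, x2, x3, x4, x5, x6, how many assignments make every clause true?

There are 2^6 = 64 truth assignments over (x1, x2, x3, x4, x5, x6).
Split on x3. With x3 = True, the clauses containing x3 are satisfied and ¬x3 drops from the rest; 6 of the 2^5 = 32 assignments to the other variables satisfy what remains.
With x3 = False, by the same count on the reduced clause set, 1 assignment works.
Total: 6 + 1 = 7.

7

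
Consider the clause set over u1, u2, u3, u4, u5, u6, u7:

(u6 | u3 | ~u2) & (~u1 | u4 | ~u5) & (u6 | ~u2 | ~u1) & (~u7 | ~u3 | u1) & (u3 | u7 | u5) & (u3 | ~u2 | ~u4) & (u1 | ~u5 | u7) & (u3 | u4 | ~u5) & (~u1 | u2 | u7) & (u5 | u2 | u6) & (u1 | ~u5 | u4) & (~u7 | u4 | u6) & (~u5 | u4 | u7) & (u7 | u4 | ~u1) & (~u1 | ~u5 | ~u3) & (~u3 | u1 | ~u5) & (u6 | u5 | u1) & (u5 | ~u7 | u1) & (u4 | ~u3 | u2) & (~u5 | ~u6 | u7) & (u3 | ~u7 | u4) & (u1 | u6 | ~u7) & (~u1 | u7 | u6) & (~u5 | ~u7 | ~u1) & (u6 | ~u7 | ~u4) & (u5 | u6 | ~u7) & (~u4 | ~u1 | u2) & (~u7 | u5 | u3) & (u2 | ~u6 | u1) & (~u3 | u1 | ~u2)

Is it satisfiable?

Yes, satisfiable

Try u6 = 1.
Try u5 = 0.
Try u3 = 1.
Try u7 = 1.
The clause (u1) is unit, so u1 = 1.
Try u4 = 0.
The clause (u2) is unit, so u2 = 1.
Every clause now holds.
A satisfying assignment: u1=1; u2=1; u3=1; u4=0; u5=0; u6=1; u7=1.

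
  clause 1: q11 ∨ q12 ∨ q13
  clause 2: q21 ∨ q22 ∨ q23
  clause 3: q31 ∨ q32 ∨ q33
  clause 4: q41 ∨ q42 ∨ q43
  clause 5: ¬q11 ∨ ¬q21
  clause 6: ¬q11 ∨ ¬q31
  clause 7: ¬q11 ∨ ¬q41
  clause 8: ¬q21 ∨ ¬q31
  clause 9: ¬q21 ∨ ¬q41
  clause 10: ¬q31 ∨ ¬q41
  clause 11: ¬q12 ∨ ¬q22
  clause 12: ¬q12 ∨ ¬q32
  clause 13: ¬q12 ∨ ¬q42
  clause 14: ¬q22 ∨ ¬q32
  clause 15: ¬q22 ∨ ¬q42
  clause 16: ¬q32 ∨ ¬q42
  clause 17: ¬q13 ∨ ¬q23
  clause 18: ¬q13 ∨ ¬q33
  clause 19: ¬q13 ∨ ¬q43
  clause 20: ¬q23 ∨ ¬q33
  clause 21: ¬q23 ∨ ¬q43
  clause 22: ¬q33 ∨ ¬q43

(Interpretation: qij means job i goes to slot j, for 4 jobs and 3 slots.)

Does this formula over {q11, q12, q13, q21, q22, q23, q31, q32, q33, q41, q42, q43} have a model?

Branch on q11: set q11 = False.
Branch on q12: set q12 = True.
The clause (¬q22) is unit, so q22 = False.
The clause (¬q32) is unit, so q32 = False.
The clause (¬q42) is unit, so q42 = False.
Branch on q21: set q21 = True.
The clause (¬q31) is unit, so q31 = False.
The clause (q33) is unit, so q33 = True.
The clause (¬q41) is unit, so q41 = False.
The clause (q43) is unit, so q43 = True.
That conflicts with the unit clause (¬q43).
Undo q21 and try q21 = False.
The clause (q23) is unit, so q23 = True.
The clause (¬q13) is unit, so q13 = False.
The clause (¬q33) is unit, so q33 = False.
The clause (q31) is unit, so q31 = True.
The clause (¬q41) is unit, so q41 = False.
The clause (q43) is unit, so q43 = True.
That conflicts with the unit clause (¬q43).
Neither q21 = True nor q21 = False works.
Undo q12 and try q12 = False.
The clause (q13) is unit, so q13 = True.
The clause (¬q23) is unit, so q23 = False.
The clause (¬q33) is unit, so q33 = False.
The clause (¬q43) is unit, so q43 = False.
Branch on q21: set q21 = True.
The clause (¬q31) is unit, so q31 = False.
The clause (q32) is unit, so q32 = True.
The clause (¬q41) is unit, so q41 = False.
The clause (q42) is unit, so q42 = True.
That conflicts with the unit clause (¬q42).
Undo q21 and try q21 = False.
The clause (q22) is unit, so q22 = True.
The clause (¬q32) is unit, so q32 = False.
The clause (q31) is unit, so q31 = True.
The clause (¬q41) is unit, so q41 = False.
The clause (q42) is unit, so q42 = True.
That conflicts with the unit clause (¬q42).
Neither q21 = True nor q21 = False works.
Neither q12 = True nor q12 = False works.
Undo q11 and try q11 = True.
The clause (¬q21) is unit, so q21 = False.
The clause (¬q31) is unit, so q31 = False.
The clause (¬q41) is unit, so q41 = False.
Branch on q22: set q22 = True.
The clause (¬q12) is unit, so q12 = False.
The clause (¬q32) is unit, so q32 = False.
The clause (q33) is unit, so q33 = True.
The clause (¬q42) is unit, so q42 = False.
The clause (q43) is unit, so q43 = True.
That conflicts with the unit clause (¬q43).
Undo q22 and try q22 = False.
The clause (q23) is unit, so q23 = True.
The clause (¬q13) is unit, so q13 = False.
The clause (¬q33) is unit, so q33 = False.
The clause (q32) is unit, so q32 = True.
The clause (¬q12) is unit, so q12 = False.
The clause (¬q42) is unit, so q42 = False.
The clause (q43) is unit, so q43 = True.
That conflicts with the unit clause (¬q43).
Neither q22 = True nor q22 = False works.
Neither q11 = True nor q11 = False works.
No assignment satisfies every clause.

Unsatisfiable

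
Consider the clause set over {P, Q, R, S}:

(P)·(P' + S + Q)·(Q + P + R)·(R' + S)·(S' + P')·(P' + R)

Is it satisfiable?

Unit clause (P) forces P = 1.
Unit clause (S') forces S = 0.
Unit clause (Q) forces Q = 1.
Unit clause (R') forces R = 0.
That conflicts with the unit clause (R).
No assignment satisfies every clause.

No, unsatisfiable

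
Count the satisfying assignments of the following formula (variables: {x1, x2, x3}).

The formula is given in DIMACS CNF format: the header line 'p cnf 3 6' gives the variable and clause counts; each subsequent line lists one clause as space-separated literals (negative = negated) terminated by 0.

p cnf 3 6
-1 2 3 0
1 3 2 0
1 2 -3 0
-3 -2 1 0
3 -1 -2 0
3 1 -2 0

There are 2^3 = 8 truth assignments over (x1, x2, x3).
Check each against the 6 clauses (columns in the order x1, x2, x3):
  F F F  ✗ fails (x1 ∨ x3 ∨ x2)
  F F T  ✗ fails (x1 ∨ x2 ∨ ¬x3)
  F T F  ✗ fails (x3 ∨ x1 ∨ ¬x2)
  F T T  ✗ fails (¬x3 ∨ ¬x2 ∨ x1)
  T F F  ✗ fails (¬x1 ∨ x2 ∨ x3)
  T F T  ✓ satisfies all
  T T F  ✗ fails (x3 ∨ ¬x1 ∨ ¬x2)
  T T T  ✓ satisfies all
2 of the 8 rows are models.

2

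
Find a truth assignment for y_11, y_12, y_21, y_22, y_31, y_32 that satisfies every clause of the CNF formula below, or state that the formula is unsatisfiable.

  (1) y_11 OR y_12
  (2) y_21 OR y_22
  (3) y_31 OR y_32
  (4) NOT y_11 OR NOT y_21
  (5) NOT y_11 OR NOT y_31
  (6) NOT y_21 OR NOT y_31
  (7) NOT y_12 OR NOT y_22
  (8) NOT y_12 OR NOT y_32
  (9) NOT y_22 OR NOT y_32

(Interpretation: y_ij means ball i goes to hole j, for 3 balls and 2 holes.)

Branch on y_11: set y_11 = true.
The clause (NOT y_21) is unit, so y_21 = false.
The clause (y_22) is unit, so y_22 = true.
The clause (NOT y_31) is unit, so y_31 = false.
The clause (y_32) is unit, so y_32 = true.
Now (NOT y_32) is unsatisfied and unit — conflict.
That branch fails; take y_11 = false instead.
The clause (y_12) is unit, so y_12 = true.
The clause (NOT y_22) is unit, so y_22 = false.
The clause (y_21) is unit, so y_21 = true.
The clause (NOT y_31) is unit, so y_31 = false.
The clause (y_32) is unit, so y_32 = true.
Now (NOT y_32) is unsatisfied and unit — conflict.
Neither y_11 = true nor y_11 = false works.

UNSATISFIABLE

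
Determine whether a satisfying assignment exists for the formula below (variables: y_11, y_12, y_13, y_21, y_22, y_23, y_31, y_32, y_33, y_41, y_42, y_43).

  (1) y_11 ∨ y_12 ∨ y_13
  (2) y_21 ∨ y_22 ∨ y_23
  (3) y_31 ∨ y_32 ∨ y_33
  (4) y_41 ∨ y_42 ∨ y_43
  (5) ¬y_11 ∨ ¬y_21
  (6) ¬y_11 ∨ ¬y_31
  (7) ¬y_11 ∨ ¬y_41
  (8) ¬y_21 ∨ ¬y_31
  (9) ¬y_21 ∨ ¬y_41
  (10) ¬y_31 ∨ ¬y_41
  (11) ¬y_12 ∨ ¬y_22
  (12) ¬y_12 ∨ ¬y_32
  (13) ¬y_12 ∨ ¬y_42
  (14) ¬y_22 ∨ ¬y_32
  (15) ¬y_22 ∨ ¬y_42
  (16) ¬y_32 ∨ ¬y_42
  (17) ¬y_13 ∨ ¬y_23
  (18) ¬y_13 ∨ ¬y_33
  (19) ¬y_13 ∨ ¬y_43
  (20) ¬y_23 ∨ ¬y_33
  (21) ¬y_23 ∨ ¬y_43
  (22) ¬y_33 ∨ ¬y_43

No, unsatisfiable

Branch on y_11: set y_11 = False.
Branch on y_12: set y_12 = True.
(¬y_22) alone gives y_22 = False.
(¬y_32) alone gives y_32 = False.
(¬y_42) alone gives y_42 = False.
Branch on y_21: set y_21 = True.
(¬y_31) alone gives y_31 = False.
(y_33) alone gives y_33 = True.
(¬y_41) alone gives y_41 = False.
(y_43) alone gives y_43 = True.
That conflicts with the unit clause (¬y_43).
That branch fails; take y_21 = False instead.
(y_23) alone gives y_23 = True.
(¬y_13) alone gives y_13 = False.
(¬y_33) alone gives y_33 = False.
(y_31) alone gives y_31 = True.
(¬y_41) alone gives y_41 = False.
(y_43) alone gives y_43 = True.
That conflicts with the unit clause (¬y_43).
Both values of y_21 lead to a conflict.
That branch fails; take y_12 = False instead.
(y_13) alone gives y_13 = True.
(¬y_23) alone gives y_23 = False.
(¬y_33) alone gives y_33 = False.
(¬y_43) alone gives y_43 = False.
Branch on y_21: set y_21 = True.
(¬y_31) alone gives y_31 = False.
(y_32) alone gives y_32 = True.
(¬y_41) alone gives y_41 = False.
(y_42) alone gives y_42 = True.
That conflicts with the unit clause (¬y_42).
That branch fails; take y_21 = False instead.
(y_22) alone gives y_22 = True.
(¬y_32) alone gives y_32 = False.
(y_31) alone gives y_31 = True.
(¬y_41) alone gives y_41 = False.
(y_42) alone gives y_42 = True.
That conflicts with the unit clause (¬y_42).
Both values of y_21 lead to a conflict.
Both values of y_12 lead to a conflict.
That branch fails; take y_11 = True instead.
(¬y_21) alone gives y_21 = False.
(¬y_31) alone gives y_31 = False.
(¬y_41) alone gives y_41 = False.
Branch on y_22: set y_22 = True.
(¬y_12) alone gives y_12 = False.
(¬y_32) alone gives y_32 = False.
(y_33) alone gives y_33 = True.
(¬y_42) alone gives y_42 = False.
(y_43) alone gives y_43 = True.
That conflicts with the unit clause (¬y_43).
That branch fails; take y_22 = False instead.
(y_23) alone gives y_23 = True.
(¬y_13) alone gives y_13 = False.
(¬y_33) alone gives y_33 = False.
(y_32) alone gives y_32 = True.
(¬y_12) alone gives y_12 = False.
(¬y_42) alone gives y_42 = False.
(y_43) alone gives y_43 = True.
That conflicts with the unit clause (¬y_43).
Both values of y_22 lead to a conflict.
Both values of y_11 lead to a conflict.
No assignment satisfies every clause.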